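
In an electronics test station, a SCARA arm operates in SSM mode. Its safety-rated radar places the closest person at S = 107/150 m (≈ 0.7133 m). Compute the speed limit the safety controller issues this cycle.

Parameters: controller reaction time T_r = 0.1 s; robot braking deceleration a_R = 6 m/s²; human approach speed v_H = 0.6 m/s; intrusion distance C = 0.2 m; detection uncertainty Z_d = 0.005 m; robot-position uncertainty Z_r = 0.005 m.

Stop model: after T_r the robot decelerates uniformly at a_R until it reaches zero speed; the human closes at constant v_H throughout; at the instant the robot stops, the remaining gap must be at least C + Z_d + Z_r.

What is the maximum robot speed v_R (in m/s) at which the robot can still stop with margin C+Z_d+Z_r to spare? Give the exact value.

v_R_max = 7/5 m/s = 1.4000 m/s

collect terms ⇒ (1/12)·v_R² + (1/5)·v_R + (-133/300) = 0
  disc = (1/5)² − 4·(1/12)·(-133/300) = 169/900 ; √disc = 13/30
  v_R = (−(1/5) + 13/30) / (2·(1/12)) = 7/5 m/s
check:
T_s = v_R/a_R = (7/5)/6 = 0.2333 s
reaction-phase robot travel = 1.4000·0.1000 = 0.1400 m
robot covers 1.4000·0.2333 − ½·6.0000·0.2333² = 0.1633 m while stopping
human over T_r+T_s: 0.6000·(0.1000+0.2333) = 0.2000 m
margins: 0.2000+0.0050+0.0050 = 0.2100 m
sum ≈ 0.1400+0.1633+0.2000+0.2100 ≈ 0.7133 m = S ✓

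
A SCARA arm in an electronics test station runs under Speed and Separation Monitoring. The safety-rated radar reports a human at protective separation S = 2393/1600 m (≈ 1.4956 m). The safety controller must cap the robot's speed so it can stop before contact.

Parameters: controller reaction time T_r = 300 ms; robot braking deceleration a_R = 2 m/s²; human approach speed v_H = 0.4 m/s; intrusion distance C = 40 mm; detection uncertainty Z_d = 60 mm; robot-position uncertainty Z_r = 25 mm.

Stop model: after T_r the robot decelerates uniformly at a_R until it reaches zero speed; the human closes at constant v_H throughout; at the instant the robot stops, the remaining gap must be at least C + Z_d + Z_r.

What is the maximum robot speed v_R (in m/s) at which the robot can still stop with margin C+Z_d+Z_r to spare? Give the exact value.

v_R_max = 29/20 m/s = 1.4500 m/s

collect terms ⇒ (1/4)·v_R² + (1/2)·v_R + (-2001/1600) = 0
  disc = (1/2)² − 4·(1/4)·(-2001/1600) = 2401/1600 ; √disc = 49/40
  v_R = (−(1/2) + 49/40) / (2·(1/4)) = 29/20 m/s
check:
T_s = v_R/a_R = (29/20)/2 = 0.7250 s
reaction-phase robot travel = 1.4500·0.3000 = 0.4350 m
braking distance = 1.4500²/(2·2.0000) = 0.5256 m
human over T_r+T_s: 0.4000·(0.3000+0.7250) = 0.4100 m
C+Z_d+Z_r = 0.0400+0.0600+0.0250 = 0.1250 m
sum ≈ 0.4350+0.5256+0.4100+0.1250 ≈ 1.4956 m = S ✓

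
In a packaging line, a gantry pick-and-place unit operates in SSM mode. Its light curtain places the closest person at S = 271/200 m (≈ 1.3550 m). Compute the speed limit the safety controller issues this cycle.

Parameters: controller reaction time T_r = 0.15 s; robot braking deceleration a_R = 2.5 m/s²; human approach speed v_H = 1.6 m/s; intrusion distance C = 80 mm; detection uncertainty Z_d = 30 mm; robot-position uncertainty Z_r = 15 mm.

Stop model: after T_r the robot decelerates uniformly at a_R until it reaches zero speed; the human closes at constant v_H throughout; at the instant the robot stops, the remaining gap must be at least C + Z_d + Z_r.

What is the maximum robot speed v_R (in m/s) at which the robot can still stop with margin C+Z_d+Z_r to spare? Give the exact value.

v_R_max = 1 m/s = 1.0000 m/s

collect terms ⇒ (1/5)·v_R² + (79/100)·v_R + (-99/100) = 0
  disc = (79/100)² − 4·(1/5)·(-99/100) = 14161/10000 ; √disc = 119/100
  v_R = (−(79/100) + 119/100) / (2·(1/5)) = 1 m/s
check:
stop time T_s = 1/(5/2) = 0.4000 s
reaction-phase robot travel = 1.0000·0.1500 = 0.1500 m
robot covers 1.0000·0.4000 − ½·2.5000·0.4000² = 0.2000 m while stopping
human closes 1.6000·0.5500 = 0.8800 m
residual clearance needed = 0.0800+0.0300+0.0150 = 0.1250 m
sum ≈ 0.1500+0.2000+0.8800+0.1250 ≈ 1.3550 m = S ✓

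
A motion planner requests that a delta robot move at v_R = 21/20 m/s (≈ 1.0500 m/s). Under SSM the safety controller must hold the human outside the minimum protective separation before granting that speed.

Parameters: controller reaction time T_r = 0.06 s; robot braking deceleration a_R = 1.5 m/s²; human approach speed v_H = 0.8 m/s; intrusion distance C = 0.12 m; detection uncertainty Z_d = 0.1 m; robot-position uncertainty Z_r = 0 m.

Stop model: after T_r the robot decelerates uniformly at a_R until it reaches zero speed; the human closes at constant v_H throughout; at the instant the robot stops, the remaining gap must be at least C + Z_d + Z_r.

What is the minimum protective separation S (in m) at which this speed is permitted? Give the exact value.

S_min = 2517/2000 m = 1.2585 m

stop time T_s = (21/20)/(3/2) = 0.7000 s
robot covers v_R·T_r = 1.0500·0.0600 = 0.0630 m before braking
robot under decel: 1.0500²/(2·1.5000) = 0.3675 m
human over T_r+T_s: 0.8000·(0.0600+0.7000) = 0.6080 m
residual clearance needed = 0.1200+0.1000+0.0000 = 0.2200 m
S_min ≈ 0.0630+0.3675+0.6080+0.2200  ⇒  S_min = 2517/2000 m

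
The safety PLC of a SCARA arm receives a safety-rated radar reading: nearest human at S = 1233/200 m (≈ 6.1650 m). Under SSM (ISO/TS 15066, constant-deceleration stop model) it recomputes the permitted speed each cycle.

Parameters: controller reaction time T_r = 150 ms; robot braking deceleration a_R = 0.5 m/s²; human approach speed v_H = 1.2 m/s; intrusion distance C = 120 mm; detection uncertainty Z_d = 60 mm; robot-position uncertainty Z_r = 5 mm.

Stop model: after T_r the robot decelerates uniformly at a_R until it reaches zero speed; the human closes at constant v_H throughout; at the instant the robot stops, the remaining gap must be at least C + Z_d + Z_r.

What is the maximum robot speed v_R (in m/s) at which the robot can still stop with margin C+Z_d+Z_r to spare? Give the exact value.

v_R_max = 29/20 m/s = 1.4500 m/s

collect terms ⇒ (1)·v_R² + (51/20)·v_R + (-29/5) = 0
  disc = (51/20)² − 4·(1)·(-29/5) = 11881/400 ; √disc = 109/20
  v_R = (−(51/20) + 109/20) / (2·(1)) = 29/20 m/s
check:
T_s = v_R/a_R = (29/20)/(1/2) = 2.9000 s
robot covers v_R·T_r = 1.4500·0.1500 = 0.2175 m before braking
robot covers 1.4500·2.9000 − ½·0.5000·2.9000² = 2.1025 m while stopping
person approaches 1.2000·(0.1500+2.9000) = 3.6600 m
C+Z_d+Z_r = 0.1200+0.0600+0.0050 = 0.1850 m
sum ≈ 0.2175+2.1025+3.6600+0.1850 ≈ 6.1650 m = S ✓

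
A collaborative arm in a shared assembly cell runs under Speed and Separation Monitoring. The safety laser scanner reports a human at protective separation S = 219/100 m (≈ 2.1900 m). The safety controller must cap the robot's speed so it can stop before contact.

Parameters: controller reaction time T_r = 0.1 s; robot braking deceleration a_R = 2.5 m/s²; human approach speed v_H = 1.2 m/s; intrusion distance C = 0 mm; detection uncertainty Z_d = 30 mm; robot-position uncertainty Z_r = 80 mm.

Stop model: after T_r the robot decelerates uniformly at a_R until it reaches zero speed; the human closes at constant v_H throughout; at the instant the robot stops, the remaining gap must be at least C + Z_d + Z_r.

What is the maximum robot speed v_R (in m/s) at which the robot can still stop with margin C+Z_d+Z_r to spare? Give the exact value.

v_R_max = 2 m/s = 2.0000 m/s

at the boundary: (1/5)·v² + (29/50)·v + (-49/25) = 0
  disc = (29/50)² − 4·(1/5)·(-49/25) = 4761/2500 ; √disc = 69/50
  v_R = (−(29/50) + 69/50) / (2·(1/5)) = 2 m/s
check:
braking lasts T_s = 2/(5/2) = 0.8000 s
robot covers v_R·T_r = 2.0000·0.1000 = 0.2000 m before braking
robot covers 2.0000·0.8000 − ½·2.5000·0.8000² = 0.8000 m while stopping
person approaches 1.2000·(0.1000+0.8000) = 1.0800 m
C+Z_d+Z_r = 0.0000+0.0300+0.0800 = 0.1100 m
sum ≈ 0.2000+0.8000+1.0800+0.1100 ≈ 2.1900 m = S ✓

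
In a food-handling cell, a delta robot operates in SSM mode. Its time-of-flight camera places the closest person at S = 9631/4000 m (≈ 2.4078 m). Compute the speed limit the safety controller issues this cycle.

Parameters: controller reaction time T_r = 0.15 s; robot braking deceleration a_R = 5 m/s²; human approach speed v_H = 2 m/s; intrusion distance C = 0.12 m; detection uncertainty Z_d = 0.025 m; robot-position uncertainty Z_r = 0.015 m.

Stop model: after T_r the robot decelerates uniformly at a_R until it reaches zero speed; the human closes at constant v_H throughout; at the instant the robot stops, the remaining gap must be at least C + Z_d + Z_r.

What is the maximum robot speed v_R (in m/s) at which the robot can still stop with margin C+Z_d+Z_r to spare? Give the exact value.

collect terms ⇒ (1/10)·v_R² + (11/20)·v_R + (-7791/4000) = 0
  disc = (11/20)² − 4·(1/10)·(-7791/4000) = 676/625 ; √disc = 26/25
  v_R = (−(11/20) + 26/25) / (2·(1/10)) = 49/20 m/s
check:
stop time T_s = (49/20)/5 = 0.4900 s
robot in T_r: 2.4500·0.1500 = 0.3675 m
robot under decel: 2.4500²/(2·5.0000) = 0.6002 m
person approaches 2.0000·(0.1500+0.4900) = 1.2800 m
C+Z_d+Z_r = 0.1200+0.0250+0.0150 = 0.1600 m
sum ≈ 0.3675+0.6002+1.2800+0.1600 ≈ 2.4078 m = S ✓

v_R_max = 49/20 m/s = 2.4500 m/s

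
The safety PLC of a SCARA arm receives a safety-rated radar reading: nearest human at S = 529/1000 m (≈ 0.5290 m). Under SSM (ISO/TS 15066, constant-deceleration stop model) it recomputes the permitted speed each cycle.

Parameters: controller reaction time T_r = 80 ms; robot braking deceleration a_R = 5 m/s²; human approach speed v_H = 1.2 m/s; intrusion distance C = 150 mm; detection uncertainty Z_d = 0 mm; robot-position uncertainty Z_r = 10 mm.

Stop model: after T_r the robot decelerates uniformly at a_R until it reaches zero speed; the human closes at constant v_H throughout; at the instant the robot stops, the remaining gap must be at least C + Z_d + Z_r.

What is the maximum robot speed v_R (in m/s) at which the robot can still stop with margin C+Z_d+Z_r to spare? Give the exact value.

quadratic (1/10)·v² + (8/25)·v + (-273/1000) = 0
  disc = (8/25)² − 4·(1/10)·(-273/1000) = 529/2500 ; √disc = 23/50
  v_R = (−(8/25) + 23/50) / (2·(1/10)) = 7/10 m/s
check:
T_s = v_R/a_R = (7/10)/5 = 0.1400 s
robot covers v_R·T_r = 0.7000·0.0800 = 0.0560 m before braking
robot under decel: 0.7000²/(2·5.0000) = 0.0490 m
human closes 1.2000·0.2200 = 0.2640 m
C+Z_d+Z_r = 0.1500+0.0000+0.0100 = 0.1600 m
sum ≈ 0.0560+0.0490+0.2640+0.1600 ≈ 0.5290 m = S ✓

v_R_max = 7/10 m/s = 0.7000 m/s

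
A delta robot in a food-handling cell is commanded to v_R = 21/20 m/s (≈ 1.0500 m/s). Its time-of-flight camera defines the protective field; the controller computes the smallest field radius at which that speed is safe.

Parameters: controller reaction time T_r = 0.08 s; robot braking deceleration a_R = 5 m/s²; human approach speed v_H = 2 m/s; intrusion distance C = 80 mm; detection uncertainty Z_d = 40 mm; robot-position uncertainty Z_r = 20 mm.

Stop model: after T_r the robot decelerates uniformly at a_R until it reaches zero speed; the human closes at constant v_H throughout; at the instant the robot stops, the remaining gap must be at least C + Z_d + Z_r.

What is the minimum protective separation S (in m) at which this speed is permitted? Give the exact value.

braking lasts T_s = (21/20)/5 = 0.2100 s
reaction-phase robot travel = 1.0500·0.0800 = 0.0840 m
robot under decel: 1.0500²/(2·5.0000) = 0.1103 m
person approaches 2.0000·(0.0800+0.2100) = 0.5800 m
residual clearance needed = 0.0800+0.0400+0.0200 = 0.1400 m
S_min ≈ 0.0840+0.1103+0.5800+0.1400  ⇒  S_min = 3657/4000 m

S_min = 3657/4000 m = 0.9143 m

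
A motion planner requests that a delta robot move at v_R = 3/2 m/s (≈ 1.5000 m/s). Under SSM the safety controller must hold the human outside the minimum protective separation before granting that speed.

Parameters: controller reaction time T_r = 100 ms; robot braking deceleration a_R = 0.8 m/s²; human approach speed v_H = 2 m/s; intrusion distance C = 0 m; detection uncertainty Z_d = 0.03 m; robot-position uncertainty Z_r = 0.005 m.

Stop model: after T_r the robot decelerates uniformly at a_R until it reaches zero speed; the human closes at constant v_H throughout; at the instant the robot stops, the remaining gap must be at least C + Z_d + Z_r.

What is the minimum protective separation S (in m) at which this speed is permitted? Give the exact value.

braking lasts T_s = (3/2)/(4/5) = 1.8750 s
robot covers v_R·T_r = 1.5000·0.1000 = 0.1500 m before braking
robot covers 1.5000·1.8750 − ½·0.8000·1.8750² = 1.4062 m while stopping
person approaches 2.0000·(0.1000+1.8750) = 3.9500 m
residual clearance needed = 0.0000+0.0300+0.0050 = 0.0350 m
S_min ≈ 0.1500+1.4062+3.9500+0.0350  ⇒  S_min = 4433/800 m

S_min = 4433/800 m = 5.5412 m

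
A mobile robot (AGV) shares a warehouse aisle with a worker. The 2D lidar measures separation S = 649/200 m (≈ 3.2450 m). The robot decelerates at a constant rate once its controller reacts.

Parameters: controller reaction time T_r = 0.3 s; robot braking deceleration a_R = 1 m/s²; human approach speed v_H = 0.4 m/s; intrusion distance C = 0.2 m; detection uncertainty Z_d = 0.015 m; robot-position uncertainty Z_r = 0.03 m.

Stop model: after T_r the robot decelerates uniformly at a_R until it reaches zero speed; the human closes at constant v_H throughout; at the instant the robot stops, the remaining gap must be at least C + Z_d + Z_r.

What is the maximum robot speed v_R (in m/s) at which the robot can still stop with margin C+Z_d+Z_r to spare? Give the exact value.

v_R_max = 9/5 m/s = 1.8000 m/s

at the boundary: (1/2)·v² + (7/10)·v + (-72/25) = 0
  disc = (7/10)² − 4·(1/2)·(-72/25) = 25/4 ; √disc = 5/2
  v_R = (−(7/10) + 5/2) / (2·(1/2)) = 9/5 m/s
check:
T_s = v_R/a_R = (9/5)/1 = 1.8000 s
reaction-phase robot travel = 1.8000·0.3000 = 0.5400 m
robot covers 1.8000·1.8000 − ½·1.0000·1.8000² = 1.6200 m while stopping
human over T_r+T_s: 0.4000·(0.3000+1.8000) = 0.8400 m
residual clearance needed = 0.2000+0.0150+0.0300 = 0.2450 m
sum ≈ 0.5400+1.6200+0.8400+0.2450 ≈ 3.2450 m = S ✓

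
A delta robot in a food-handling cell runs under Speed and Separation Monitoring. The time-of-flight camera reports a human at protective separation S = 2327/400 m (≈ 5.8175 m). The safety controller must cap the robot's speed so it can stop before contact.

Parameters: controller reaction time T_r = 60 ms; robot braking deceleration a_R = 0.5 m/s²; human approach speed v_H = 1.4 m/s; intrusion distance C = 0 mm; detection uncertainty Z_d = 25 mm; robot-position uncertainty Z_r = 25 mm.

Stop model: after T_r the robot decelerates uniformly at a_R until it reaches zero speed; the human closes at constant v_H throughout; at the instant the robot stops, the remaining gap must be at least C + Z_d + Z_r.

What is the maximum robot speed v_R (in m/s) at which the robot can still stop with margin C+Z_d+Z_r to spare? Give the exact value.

collect terms ⇒ (1)·v_R² + (143/50)·v_R + (-11367/2000) = 0
  disc = (143/50)² − 4·(1)·(-11367/2000) = 19321/625 ; √disc = 139/25
  v_R = (−(143/50) + 139/25) / (2·(1)) = 27/20 m/s
check:
stop time T_s = (27/20)/(1/2) = 2.7000 s
reaction-phase robot travel = 1.3500·0.0600 = 0.0810 m
robot under decel: 1.3500²/(2·0.5000) = 1.8225 m
person approaches 1.4000·(0.0600+2.7000) = 3.8640 m
residual clearance needed = 0.0000+0.0250+0.0250 = 0.0500 m
sum ≈ 0.0810+1.8225+3.8640+0.0500 ≈ 5.8175 m = S ✓

v_R_max = 27/20 m/s = 1.3500 m/s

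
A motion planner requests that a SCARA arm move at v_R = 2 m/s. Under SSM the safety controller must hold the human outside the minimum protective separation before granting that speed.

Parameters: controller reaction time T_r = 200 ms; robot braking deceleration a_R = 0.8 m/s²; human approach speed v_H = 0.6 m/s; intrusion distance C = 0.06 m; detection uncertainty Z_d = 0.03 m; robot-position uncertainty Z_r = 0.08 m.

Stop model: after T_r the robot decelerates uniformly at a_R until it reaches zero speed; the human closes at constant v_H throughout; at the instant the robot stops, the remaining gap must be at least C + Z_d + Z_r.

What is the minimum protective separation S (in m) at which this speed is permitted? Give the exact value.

stop time T_s = 2/(4/5) = 2.5000 s
reaction-phase robot travel = 2.0000·0.2000 = 0.4000 m
robot under decel: 2.0000²/(2·0.8000) = 2.5000 m
person approaches 0.6000·(0.2000+2.5000) = 1.6200 m
C+Z_d+Z_r = 0.0600+0.0300+0.0800 = 0.1700 m
S_min ≈ 0.4000+2.5000+1.6200+0.1700  ⇒  S_min = 469/100 m

S_min = 469/100 m = 4.6900 m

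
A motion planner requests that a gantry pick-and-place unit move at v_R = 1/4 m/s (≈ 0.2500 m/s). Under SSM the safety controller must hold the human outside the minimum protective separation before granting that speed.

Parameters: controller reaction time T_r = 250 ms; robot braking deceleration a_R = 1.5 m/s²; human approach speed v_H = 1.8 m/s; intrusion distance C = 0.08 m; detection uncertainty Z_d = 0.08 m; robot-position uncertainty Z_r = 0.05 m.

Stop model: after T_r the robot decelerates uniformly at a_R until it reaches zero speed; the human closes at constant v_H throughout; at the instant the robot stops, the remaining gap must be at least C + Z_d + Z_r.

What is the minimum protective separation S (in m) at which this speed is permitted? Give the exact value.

stop time T_s = (1/4)/(3/2) = 0.1667 s
robot covers v_R·T_r = 0.2500·0.2500 = 0.0625 m before braking
robot covers 0.2500·0.1667 − ½·1.5000·0.1667² = 0.0208 m while stopping
human over T_r+T_s: 1.8000·(0.2500+0.1667) = 0.7500 m
margins: 0.0800+0.0800+0.0500 = 0.2100 m
S_min ≈ 0.0625+0.0208+0.7500+0.2100  ⇒  S_min = 313/300 m

S_min = 313/300 m = 1.0433 m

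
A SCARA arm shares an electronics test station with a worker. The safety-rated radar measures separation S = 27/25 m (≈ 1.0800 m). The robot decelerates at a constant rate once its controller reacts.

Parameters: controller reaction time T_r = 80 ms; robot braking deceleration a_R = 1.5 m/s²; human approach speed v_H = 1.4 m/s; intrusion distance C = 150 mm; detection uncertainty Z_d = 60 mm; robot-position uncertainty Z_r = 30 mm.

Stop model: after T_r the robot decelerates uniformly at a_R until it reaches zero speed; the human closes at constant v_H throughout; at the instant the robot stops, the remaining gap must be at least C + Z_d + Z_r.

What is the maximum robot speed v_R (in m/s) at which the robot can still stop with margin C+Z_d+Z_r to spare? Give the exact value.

quadratic (1/3)·v² + (76/75)·v + (-91/125) = 0
  disc = (76/75)² − 4·(1/3)·(-91/125) = 11236/5625 ; √disc = 106/75
  v_R = (−(76/75) + 106/75) / (2·(1/3)) = 3/5 m/s
check:
stop time T_s = (3/5)/(3/2) = 0.4000 s
reaction-phase robot travel = 0.6000·0.0800 = 0.0480 m
robot under decel: 0.6000²/(2·1.5000) = 0.1200 m
person approaches 1.4000·(0.0800+0.4000) = 0.6720 m
residual clearance needed = 0.1500+0.0600+0.0300 = 0.2400 m
sum ≈ 0.0480+0.1200+0.6720+0.2400 ≈ 1.0800 m = S ✓

v_R_max = 3/5 m/s = 0.6000 m/s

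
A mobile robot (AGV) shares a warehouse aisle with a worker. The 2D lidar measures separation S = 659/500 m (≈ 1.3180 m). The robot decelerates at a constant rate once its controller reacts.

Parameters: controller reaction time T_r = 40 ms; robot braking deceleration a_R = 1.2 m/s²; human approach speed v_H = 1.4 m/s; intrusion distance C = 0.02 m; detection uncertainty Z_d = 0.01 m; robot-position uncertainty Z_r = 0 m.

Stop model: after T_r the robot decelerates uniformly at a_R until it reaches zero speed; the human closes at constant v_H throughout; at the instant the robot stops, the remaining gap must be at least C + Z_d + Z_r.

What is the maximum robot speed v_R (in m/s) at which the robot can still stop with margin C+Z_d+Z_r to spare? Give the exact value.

quadratic (5/12)·v² + (181/150)·v + (-154/125) = 0
  disc = (181/150)² − 4·(5/12)·(-154/125) = 78961/22500 ; √disc = 281/150
  v_R = (−(181/150) + 281/150) / (2·(5/12)) = 4/5 m/s
check:
T_s = v_R/a_R = (4/5)/(6/5) = 0.6667 s
robot covers v_R·T_r = 0.8000·0.0400 = 0.0320 m before braking
robot under decel: 0.8000²/(2·1.2000) = 0.2667 m
human closes 1.4000·0.7067 = 0.9893 m
C+Z_d+Z_r = 0.0200+0.0100+0.0000 = 0.0300 m
sum ≈ 0.0320+0.2667+0.9893+0.0300 ≈ 1.3180 m = S ✓

v_R_max = 4/5 m/s = 0.8000 m/s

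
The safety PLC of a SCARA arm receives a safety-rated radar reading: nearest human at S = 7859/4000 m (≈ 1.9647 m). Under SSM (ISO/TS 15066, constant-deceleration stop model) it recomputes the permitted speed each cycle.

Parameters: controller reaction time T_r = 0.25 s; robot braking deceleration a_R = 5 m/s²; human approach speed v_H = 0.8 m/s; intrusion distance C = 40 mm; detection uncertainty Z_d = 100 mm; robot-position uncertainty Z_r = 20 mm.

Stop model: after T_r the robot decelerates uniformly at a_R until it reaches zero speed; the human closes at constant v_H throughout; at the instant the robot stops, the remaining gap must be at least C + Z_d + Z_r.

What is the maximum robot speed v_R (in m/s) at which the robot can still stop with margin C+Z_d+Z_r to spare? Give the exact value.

quadratic (1/10)·v² + (41/100)·v + (-6419/4000) = 0
  disc = (41/100)² − 4·(1/10)·(-6419/4000) = 81/100 ; √disc = 9/10
  v_R = (−(41/100) + 9/10) / (2·(1/10)) = 49/20 m/s
check:
braking lasts T_s = (49/20)/5 = 0.4900 s
reaction-phase robot travel = 2.4500·0.2500 = 0.6125 m
robot under decel: 2.4500²/(2·5.0000) = 0.6002 m
human over T_r+T_s: 0.8000·(0.2500+0.4900) = 0.5920 m
C+Z_d+Z_r = 0.0400+0.1000+0.0200 = 0.1600 m
sum ≈ 0.6125+0.6002+0.5920+0.1600 ≈ 1.9647 m = S ✓

v_R_max = 49/20 m/s = 2.4500 m/s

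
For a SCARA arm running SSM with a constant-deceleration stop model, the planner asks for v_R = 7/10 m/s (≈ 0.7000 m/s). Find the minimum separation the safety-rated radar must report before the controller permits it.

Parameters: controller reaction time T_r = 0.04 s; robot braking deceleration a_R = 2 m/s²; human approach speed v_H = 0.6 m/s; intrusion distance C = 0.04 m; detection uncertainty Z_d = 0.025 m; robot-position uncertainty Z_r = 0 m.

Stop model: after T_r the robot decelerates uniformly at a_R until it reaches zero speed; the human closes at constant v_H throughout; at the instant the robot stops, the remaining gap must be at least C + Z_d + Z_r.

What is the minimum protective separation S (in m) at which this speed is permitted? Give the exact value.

stop time T_s = (7/10)/2 = 0.3500 s
reaction-phase robot travel = 0.7000·0.0400 = 0.0280 m
braking distance = 0.7000²/(2·2.0000) = 0.1225 m
human over T_r+T_s: 0.6000·(0.0400+0.3500) = 0.2340 m
residual clearance needed = 0.0400+0.0250+0.0000 = 0.0650 m
S_min ≈ 0.0280+0.1225+0.2340+0.0650  ⇒  S_min = 899/2000 m

S_min = 899/2000 m = 0.4495 m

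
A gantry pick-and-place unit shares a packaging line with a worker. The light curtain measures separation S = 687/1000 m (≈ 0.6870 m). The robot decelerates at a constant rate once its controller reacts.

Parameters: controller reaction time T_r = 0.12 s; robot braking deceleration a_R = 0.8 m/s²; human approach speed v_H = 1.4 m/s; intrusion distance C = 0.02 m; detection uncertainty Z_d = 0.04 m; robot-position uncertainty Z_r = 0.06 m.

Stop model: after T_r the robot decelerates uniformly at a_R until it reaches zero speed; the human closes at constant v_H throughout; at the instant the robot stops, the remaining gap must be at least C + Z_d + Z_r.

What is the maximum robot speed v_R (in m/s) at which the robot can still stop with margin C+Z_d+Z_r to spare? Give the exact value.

at the boundary: (5/8)·v² + (187/100)·v + (-399/1000) = 0
  disc = (187/100)² − 4·(5/8)·(-399/1000) = 2809/625 ; √disc = 53/25
  v_R = (−(187/100) + 53/25) / (2·(5/8)) = 1/5 m/s
check:
T_s = v_R/a_R = (1/5)/(4/5) = 0.2500 s
reaction-phase robot travel = 0.2000·0.1200 = 0.0240 m
robot under decel: 0.2000²/(2·0.8000) = 0.0250 m
person approaches 1.4000·(0.1200+0.2500) = 0.5180 m
C+Z_d+Z_r = 0.0200+0.0400+0.0600 = 0.1200 m
sum ≈ 0.0240+0.0250+0.5180+0.1200 ≈ 0.6870 m = S ✓

v_R_max = 1/5 m/s = 0.2000 m/s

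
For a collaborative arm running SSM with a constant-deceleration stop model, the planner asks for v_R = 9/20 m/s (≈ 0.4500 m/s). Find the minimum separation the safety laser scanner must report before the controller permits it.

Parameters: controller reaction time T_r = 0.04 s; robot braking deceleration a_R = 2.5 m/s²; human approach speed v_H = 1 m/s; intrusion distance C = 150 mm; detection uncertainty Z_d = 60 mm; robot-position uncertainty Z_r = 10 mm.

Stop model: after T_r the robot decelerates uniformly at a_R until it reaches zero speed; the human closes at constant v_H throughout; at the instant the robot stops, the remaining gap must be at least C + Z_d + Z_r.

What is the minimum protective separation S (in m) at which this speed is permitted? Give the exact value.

T_s = v_R/a_R = (9/20)/(5/2) = 0.1800 s
robot in T_r: 0.4500·0.0400 = 0.0180 m
robot under decel: 0.4500²/(2·2.5000) = 0.0405 m
human over T_r+T_s: 1.0000·(0.0400+0.1800) = 0.2200 m
C+Z_d+Z_r = 0.1500+0.0600+0.0100 = 0.2200 m
S_min ≈ 0.0180+0.0405+0.2200+0.2200  ⇒  S_min = 997/2000 m

S_min = 997/2000 m = 0.4985 m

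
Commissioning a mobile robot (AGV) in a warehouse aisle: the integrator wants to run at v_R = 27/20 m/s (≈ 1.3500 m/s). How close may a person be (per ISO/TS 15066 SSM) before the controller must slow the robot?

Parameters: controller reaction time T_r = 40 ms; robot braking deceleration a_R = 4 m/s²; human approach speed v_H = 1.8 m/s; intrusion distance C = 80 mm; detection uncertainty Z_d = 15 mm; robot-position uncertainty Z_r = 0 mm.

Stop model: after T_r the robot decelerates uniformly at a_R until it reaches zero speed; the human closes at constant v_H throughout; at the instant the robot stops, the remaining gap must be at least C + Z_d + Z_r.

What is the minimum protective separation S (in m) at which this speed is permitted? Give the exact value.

S_min = 16901/16000 m = 1.0563 m

stop time T_s = (27/20)/4 = 0.3375 s
reaction-phase robot travel = 1.3500·0.0400 = 0.0540 m
robot covers 1.3500·0.3375 − ½·4.0000·0.3375² = 0.2278 m while stopping
person approaches 1.8000·(0.0400+0.3375) = 0.6795 m
margins: 0.0800+0.0150+0.0000 = 0.0950 m
S_min ≈ 0.0540+0.2278+0.6795+0.0950  ⇒  S_min = 16901/16000 m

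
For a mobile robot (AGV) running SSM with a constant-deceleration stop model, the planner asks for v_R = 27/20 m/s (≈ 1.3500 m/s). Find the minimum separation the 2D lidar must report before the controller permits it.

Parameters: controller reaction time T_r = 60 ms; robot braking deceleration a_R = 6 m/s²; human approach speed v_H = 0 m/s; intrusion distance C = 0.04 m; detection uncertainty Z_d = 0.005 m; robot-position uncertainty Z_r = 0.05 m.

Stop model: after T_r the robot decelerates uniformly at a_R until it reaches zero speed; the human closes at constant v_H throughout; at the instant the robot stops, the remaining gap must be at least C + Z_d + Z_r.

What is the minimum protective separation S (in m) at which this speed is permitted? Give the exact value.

stop time T_s = (27/20)/6 = 0.2250 s
reaction-phase robot travel = 1.3500·0.0600 = 0.0810 m
braking distance = 1.3500²/(2·6.0000) = 0.1519 m
human over T_r+T_s: 0.0000·(0.0600+0.2250) = 0.0000 m
C+Z_d+Z_r = 0.0400+0.0050+0.0500 = 0.0950 m
S_min ≈ 0.0810+0.1519+0.0000+0.0950  ⇒  S_min = 2623/8000 m

S_min = 2623/8000 m = 0.3279 m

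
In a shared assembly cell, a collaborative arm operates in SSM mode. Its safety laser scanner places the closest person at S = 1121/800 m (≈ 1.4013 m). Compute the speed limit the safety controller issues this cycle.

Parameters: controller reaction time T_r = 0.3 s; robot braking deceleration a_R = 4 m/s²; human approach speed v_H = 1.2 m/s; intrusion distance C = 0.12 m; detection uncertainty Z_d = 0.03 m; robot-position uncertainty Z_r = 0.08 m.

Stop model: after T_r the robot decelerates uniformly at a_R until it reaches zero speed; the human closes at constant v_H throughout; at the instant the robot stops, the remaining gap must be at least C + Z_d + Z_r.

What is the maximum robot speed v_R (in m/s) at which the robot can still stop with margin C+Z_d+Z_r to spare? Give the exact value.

v_R_max = 11/10 m/s = 1.1000 m/s

quadratic (1/8)·v² + (3/5)·v + (-649/800) = 0
  disc = (3/5)² − 4·(1/8)·(-649/800) = 49/64 ; √disc = 7/8
  v_R = (−(3/5) + 7/8) / (2·(1/8)) = 11/10 m/s
check:
braking lasts T_s = (11/10)/4 = 0.2750 s
reaction-phase robot travel = 1.1000·0.3000 = 0.3300 m
braking distance = 1.1000²/(2·4.0000) = 0.1512 m
human closes 1.2000·0.5750 = 0.6900 m
residual clearance needed = 0.1200+0.0300+0.0800 = 0.2300 m
sum ≈ 0.3300+0.1512+0.6900+0.2300 ≈ 1.4013 m = S ✓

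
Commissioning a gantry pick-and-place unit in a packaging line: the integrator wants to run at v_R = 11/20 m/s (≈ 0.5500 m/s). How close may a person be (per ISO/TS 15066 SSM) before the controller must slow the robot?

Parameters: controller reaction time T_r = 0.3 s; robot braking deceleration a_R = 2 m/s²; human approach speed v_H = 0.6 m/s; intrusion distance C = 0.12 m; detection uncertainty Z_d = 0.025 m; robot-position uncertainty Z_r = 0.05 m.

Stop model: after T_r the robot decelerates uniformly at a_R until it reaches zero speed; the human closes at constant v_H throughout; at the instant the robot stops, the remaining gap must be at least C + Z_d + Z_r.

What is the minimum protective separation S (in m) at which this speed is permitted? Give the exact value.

S_min = 1249/1600 m = 0.7806 m

braking lasts T_s = (11/20)/2 = 0.2750 s
robot covers v_R·T_r = 0.5500·0.3000 = 0.1650 m before braking
braking distance = 0.5500²/(2·2.0000) = 0.0756 m
human over T_r+T_s: 0.6000·(0.3000+0.2750) = 0.3450 m
residual clearance needed = 0.1200+0.0250+0.0500 = 0.1950 m
S_min ≈ 0.1650+0.0756+0.3450+0.1950  ⇒  S_min = 1249/1600 m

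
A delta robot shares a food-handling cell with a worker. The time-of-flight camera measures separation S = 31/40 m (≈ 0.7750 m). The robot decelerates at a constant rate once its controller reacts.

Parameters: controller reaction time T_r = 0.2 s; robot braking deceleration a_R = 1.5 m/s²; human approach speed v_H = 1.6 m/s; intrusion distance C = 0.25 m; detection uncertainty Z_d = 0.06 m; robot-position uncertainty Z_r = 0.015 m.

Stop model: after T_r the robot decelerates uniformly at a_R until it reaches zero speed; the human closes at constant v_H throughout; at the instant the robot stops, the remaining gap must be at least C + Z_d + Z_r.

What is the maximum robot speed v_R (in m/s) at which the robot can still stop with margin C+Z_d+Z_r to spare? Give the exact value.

collect terms ⇒ (1/3)·v_R² + (19/15)·v_R + (-13/100) = 0
  disc = (19/15)² − 4·(1/3)·(-13/100) = 16/9 ; √disc = 4/3
  v_R = (−(19/15) + 4/3) / (2·(1/3)) = 1/10 m/s
check:
stop time T_s = (1/10)/(3/2) = 0.0667 s
robot in T_r: 0.1000·0.2000 = 0.0200 m
robot covers 0.1000·0.0667 − ½·1.5000·0.0667² = 0.0033 m while stopping
human over T_r+T_s: 1.6000·(0.2000+0.0667) = 0.4267 m
C+Z_d+Z_r = 0.2500+0.0600+0.0150 = 0.3250 m
sum ≈ 0.0200+0.0033+0.4267+0.3250 ≈ 0.7750 m = S ✓

v_R_max = 1/10 m/s = 0.1000 m/s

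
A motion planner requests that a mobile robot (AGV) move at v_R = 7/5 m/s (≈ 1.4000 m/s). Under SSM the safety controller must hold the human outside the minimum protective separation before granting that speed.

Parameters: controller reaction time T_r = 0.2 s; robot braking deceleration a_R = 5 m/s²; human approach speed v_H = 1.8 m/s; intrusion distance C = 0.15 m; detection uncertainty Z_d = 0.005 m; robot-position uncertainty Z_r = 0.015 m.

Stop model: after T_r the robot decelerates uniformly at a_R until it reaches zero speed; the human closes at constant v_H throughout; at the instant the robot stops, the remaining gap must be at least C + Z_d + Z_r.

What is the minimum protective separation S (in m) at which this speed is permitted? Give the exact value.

S_min = 151/100 m = 1.5100 m

T_s = v_R/a_R = (7/5)/5 = 0.2800 s
robot covers v_R·T_r = 1.4000·0.2000 = 0.2800 m before braking
robot covers 1.4000·0.2800 − ½·5.0000·0.2800² = 0.1960 m while stopping
human over T_r+T_s: 1.8000·(0.2000+0.2800) = 0.8640 m
residual clearance needed = 0.1500+0.0050+0.0150 = 0.1700 m
S_min ≈ 0.2800+0.1960+0.8640+0.1700  ⇒  S_min = 151/100 m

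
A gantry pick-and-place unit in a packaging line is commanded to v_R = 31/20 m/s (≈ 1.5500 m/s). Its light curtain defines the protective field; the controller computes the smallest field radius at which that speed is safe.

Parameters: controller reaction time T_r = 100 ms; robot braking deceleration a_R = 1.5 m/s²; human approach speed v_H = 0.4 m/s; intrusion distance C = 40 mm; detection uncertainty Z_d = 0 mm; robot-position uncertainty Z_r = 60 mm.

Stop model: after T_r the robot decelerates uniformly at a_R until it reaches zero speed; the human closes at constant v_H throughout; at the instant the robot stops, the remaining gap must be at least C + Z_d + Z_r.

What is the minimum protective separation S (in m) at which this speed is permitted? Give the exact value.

S_min = 1811/1200 m = 1.5092 m

braking lasts T_s = (31/20)/(3/2) = 1.0333 s
robot in T_r: 1.5500·0.1000 = 0.1550 m
robot covers 1.5500·1.0333 − ½·1.5000·1.0333² = 0.8008 m while stopping
human closes 0.4000·1.1333 = 0.4533 m
C+Z_d+Z_r = 0.0400+0.0000+0.0600 = 0.1000 m
S_min ≈ 0.1550+0.8008+0.4533+0.1000  ⇒  S_min = 1811/1200 m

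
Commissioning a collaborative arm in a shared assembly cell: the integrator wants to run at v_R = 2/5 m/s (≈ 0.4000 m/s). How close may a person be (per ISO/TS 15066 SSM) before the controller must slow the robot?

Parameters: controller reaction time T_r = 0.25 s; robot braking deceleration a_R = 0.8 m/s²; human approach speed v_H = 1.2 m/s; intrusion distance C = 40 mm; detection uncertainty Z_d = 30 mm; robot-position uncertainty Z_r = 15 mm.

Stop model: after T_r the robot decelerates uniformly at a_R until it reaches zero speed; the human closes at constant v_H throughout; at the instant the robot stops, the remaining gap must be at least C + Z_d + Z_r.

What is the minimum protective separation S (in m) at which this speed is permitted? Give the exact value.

T_s = v_R/a_R = (2/5)/(4/5) = 0.5000 s
reaction-phase robot travel = 0.4000·0.2500 = 0.1000 m
robot covers 0.4000·0.5000 − ½·0.8000·0.5000² = 0.1000 m while stopping
person approaches 1.2000·(0.2500+0.5000) = 0.9000 m
margins: 0.0400+0.0300+0.0150 = 0.0850 m
S_min ≈ 0.1000+0.1000+0.9000+0.0850  ⇒  S_min = 237/200 m

S_min = 237/200 m = 1.1850 m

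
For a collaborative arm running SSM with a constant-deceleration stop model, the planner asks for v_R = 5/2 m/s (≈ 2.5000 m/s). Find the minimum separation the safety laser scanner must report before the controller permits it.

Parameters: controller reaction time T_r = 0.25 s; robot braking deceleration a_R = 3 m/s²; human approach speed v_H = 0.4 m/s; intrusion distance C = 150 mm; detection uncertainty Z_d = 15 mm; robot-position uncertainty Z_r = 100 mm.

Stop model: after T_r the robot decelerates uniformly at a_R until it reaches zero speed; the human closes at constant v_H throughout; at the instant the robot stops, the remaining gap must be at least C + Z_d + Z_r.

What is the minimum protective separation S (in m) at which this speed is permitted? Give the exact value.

braking lasts T_s = (5/2)/3 = 0.8333 s
reaction-phase robot travel = 2.5000·0.2500 = 0.6250 m
braking distance = 2.5000²/(2·3.0000) = 1.0417 m
human over T_r+T_s: 0.4000·(0.2500+0.8333) = 0.4333 m
C+Z_d+Z_r = 0.1500+0.0150+0.1000 = 0.2650 m
S_min ≈ 0.6250+1.0417+0.4333+0.2650  ⇒  S_min = 473/200 m

S_min = 473/200 m = 2.3650 m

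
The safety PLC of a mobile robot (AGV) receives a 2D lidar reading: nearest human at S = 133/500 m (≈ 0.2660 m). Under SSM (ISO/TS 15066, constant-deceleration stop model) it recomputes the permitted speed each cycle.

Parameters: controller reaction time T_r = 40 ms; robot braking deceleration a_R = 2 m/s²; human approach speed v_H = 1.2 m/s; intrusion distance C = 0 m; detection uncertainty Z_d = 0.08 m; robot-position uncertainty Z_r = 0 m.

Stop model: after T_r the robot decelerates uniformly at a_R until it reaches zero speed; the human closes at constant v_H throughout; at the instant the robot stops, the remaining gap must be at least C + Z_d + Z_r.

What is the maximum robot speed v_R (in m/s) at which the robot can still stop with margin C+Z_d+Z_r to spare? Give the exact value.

collect terms ⇒ (1/4)·v_R² + (16/25)·v_R + (-69/500) = 0
  disc = (16/25)² − 4·(1/4)·(-69/500) = 1369/2500 ; √disc = 37/50
  v_R = (−(16/25) + 37/50) / (2·(1/4)) = 1/5 m/s
check:
stop time T_s = (1/5)/2 = 0.1000 s
reaction-phase robot travel = 0.2000·0.0400 = 0.0080 m
braking distance = 0.2000²/(2·2.0000) = 0.0100 m
human over T_r+T_s: 1.2000·(0.0400+0.1000) = 0.1680 m
C+Z_d+Z_r = 0.0000+0.0800+0.0000 = 0.0800 m
sum ≈ 0.0080+0.0100+0.1680+0.0800 ≈ 0.2660 m = S ✓

v_R_max = 1/5 m/s = 0.2000 m/s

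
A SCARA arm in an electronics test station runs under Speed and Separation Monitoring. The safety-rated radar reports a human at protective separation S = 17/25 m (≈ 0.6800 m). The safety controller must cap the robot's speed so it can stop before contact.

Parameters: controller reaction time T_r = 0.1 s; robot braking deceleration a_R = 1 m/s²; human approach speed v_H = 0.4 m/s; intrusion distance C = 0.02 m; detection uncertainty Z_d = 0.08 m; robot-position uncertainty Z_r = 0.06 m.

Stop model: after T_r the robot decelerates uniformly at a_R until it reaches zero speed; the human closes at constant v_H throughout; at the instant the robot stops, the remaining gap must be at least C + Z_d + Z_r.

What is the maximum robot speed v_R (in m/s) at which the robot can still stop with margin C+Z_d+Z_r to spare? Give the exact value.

quadratic (1/2)·v² + (1/2)·v + (-12/25) = 0
  disc = (1/2)² − 4·(1/2)·(-12/25) = 121/100 ; √disc = 11/10
  v_R = (−(1/2) + 11/10) / (2·(1/2)) = 3/5 m/s
check:
T_s = v_R/a_R = (3/5)/1 = 0.6000 s
robot in T_r: 0.6000·0.1000 = 0.0600 m
robot under decel: 0.6000²/(2·1.0000) = 0.1800 m
human over T_r+T_s: 0.4000·(0.1000+0.6000) = 0.2800 m
margins: 0.0200+0.0800+0.0600 = 0.1600 m
sum ≈ 0.0600+0.1800+0.2800+0.1600 ≈ 0.6800 m = S ✓

v_R_max = 3/5 m/s = 0.6000 m/s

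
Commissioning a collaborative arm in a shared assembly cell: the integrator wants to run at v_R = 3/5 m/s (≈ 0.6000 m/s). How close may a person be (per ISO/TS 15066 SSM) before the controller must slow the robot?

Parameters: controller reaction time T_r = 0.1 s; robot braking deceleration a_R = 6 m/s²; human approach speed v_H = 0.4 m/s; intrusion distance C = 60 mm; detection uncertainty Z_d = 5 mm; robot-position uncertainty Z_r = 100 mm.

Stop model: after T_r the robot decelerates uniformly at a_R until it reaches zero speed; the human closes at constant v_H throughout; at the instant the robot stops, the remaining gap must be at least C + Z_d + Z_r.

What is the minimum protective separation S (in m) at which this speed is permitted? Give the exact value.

S_min = 67/200 m = 0.3350 m

stop time T_s = (3/5)/6 = 0.1000 s
robot covers v_R·T_r = 0.6000·0.1000 = 0.0600 m before braking
robot covers 0.6000·0.1000 − ½·6.0000·0.1000² = 0.0300 m while stopping
person approaches 0.4000·(0.1000+0.1000) = 0.0800 m
residual clearance needed = 0.0600+0.0050+0.1000 = 0.1650 m
S_min ≈ 0.0600+0.0300+0.0800+0.1650  ⇒  S_min = 67/200 m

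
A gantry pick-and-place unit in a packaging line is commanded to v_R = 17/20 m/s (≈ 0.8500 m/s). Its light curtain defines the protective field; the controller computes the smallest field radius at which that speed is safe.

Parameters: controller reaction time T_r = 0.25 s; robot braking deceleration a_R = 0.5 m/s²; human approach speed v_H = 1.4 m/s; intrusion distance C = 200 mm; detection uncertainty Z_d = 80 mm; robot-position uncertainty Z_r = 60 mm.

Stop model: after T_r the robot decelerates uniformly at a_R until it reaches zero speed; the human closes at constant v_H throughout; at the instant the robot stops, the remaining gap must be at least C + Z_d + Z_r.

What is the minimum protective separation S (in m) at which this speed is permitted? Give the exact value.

S_min = 801/200 m = 4.0050 m

braking lasts T_s = (17/20)/(1/2) = 1.7000 s
reaction-phase robot travel = 0.8500·0.2500 = 0.2125 m
robot under decel: 0.8500²/(2·0.5000) = 0.7225 m
person approaches 1.4000·(0.2500+1.7000) = 2.7300 m
margins: 0.2000+0.0800+0.0600 = 0.3400 m
S_min ≈ 0.2125+0.7225+2.7300+0.3400  ⇒  S_min = 801/200 m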